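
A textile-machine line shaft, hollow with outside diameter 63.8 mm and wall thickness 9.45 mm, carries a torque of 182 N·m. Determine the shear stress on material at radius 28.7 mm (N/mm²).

4.25 N/mm²

J = π(d_o⁴ − d_i⁴)/32 = π(0.0638⁴ − 0.0449⁴)/32 = 1.228×10^-6 m⁴.
Shear stress varies linearly with radius: τ = T·r/J = 182.0 × 0.0287 / 1.228×10^-6 = 4.255×10^6 Pa.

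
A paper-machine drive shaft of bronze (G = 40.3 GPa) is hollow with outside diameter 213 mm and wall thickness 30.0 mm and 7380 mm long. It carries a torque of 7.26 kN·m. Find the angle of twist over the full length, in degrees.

J = π(d_o⁴ − d_i⁴)/32 = π(0.213⁴ − 0.153⁴)/32 = 1.483×10^-4 m⁴.
θ = T·L/(G·J) = 7260 × 7.38 / (40.3×10⁹ × 1.483×10^-4) = 8.966×10^-3 rad.

0.514°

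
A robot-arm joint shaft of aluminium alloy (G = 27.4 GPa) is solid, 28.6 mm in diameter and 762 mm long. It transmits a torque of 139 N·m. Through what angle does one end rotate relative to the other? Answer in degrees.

J = πd⁴/32 = π(0.0286)⁴/32 = 6.568×10^-8 m⁴.
θ = T·L/(G·J) = 139.0 × 0.762 / (27.4×10⁹ × 6.568×10^-8) = 0.05885 rad.

3.37°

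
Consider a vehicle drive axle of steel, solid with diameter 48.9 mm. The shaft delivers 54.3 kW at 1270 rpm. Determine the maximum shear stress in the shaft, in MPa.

ω = 2π·1270/60 = 133.0 rad/s, so T = P/ω = 54.3×10³ / 133.0 = 408.3 N·m.
J = πd⁴/32 = π(0.0489)⁴/32 = 5.614×10^-7 m⁴.
τ_max = T·r/J = 408.3 × 0.0244 / 5.614×10^-7 = 1.778×10^7 Pa.

17.8 MPa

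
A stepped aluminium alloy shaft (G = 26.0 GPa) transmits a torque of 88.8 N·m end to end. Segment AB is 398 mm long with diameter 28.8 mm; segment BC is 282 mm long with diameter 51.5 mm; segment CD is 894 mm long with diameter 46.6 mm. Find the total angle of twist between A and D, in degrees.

J_AB = π(0.0288)⁴/32 = 6.75×10^-8 m⁴; J_BC = π(0.0515)⁴/32 = 6.91×10^-7 m⁴; J_CD = π(0.0466)⁴/32 = 4.63×10^-7 m⁴.
θ = (T/G)·Σ L_i/J_i = (88.80/26.0×10⁹)·(0.398/6.75×10^-8 + 0.282/6.91×10^-7 + 0.894/4.63×10^-7) = 0.02812 rad.

1.61°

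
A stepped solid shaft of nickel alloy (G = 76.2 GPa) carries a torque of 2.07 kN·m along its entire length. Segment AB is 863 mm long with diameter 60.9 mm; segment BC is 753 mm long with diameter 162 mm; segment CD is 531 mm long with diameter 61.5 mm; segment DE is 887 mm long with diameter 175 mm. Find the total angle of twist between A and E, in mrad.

28.2 mrad

J_AB = π(0.0609)⁴/32 = 1.35×10^-6 m⁴; J_BC = π(0.162)⁴/32 = 6.76×10^-5 m⁴; J_CD = π(0.0615)⁴/32 = 1.40×10^-6 m⁴; J_DE = π(0.175)⁴/32 = 9.21×10^-5 m⁴.
θ = (T/G)·Σ L_i/J_i = (2070/76.2×10⁹)·(0.863/1.35×10^-6 + 0.753/6.76×10^-5 + 0.531/1.40×10^-6 + 0.887/9.21×10^-5) = 0.02820 rad.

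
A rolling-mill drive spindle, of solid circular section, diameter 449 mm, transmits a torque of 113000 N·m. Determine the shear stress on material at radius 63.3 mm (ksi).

0.260 ksi

J = πd⁴/32 = π(0.449)⁴/32 = 3.990×10^-3 m⁴.
Shear stress varies linearly with radius: τ = T·r/J = 113000 × 0.0633 / 3.990×10^-3 = 1.793×10^6 Pa.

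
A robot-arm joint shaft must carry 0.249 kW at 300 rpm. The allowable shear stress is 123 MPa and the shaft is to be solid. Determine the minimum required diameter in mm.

6.90 mm

ω = 2π·300/60 = 31.42 rad/s, so T = P/ω = 0.249×10³ / 31.42 = 7.926 N·m.
For a solid shaft τ_max = 16T/(πd³), so d = (16T/(π τ_allow))^(1/3) = (16·7.926/(π·1.23×10^8))^(1/3) = 0.006898 m.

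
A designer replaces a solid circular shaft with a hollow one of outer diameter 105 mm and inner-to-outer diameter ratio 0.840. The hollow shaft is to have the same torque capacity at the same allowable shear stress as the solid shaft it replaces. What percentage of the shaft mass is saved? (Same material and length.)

Equal τ_max and T ⇒ the solid shaft needs d_s³ = d_o³(1−k⁴), so d_s = 105·(1−0.840⁴)^(1/3) = 83.46 mm.
Area ratio A_h/A_s = d_o²(1−k²)/d_s² = (1−k²)/(1−k⁴)^(2/3) = 0.4660.
Mass saving = 1 − 0.4660 = 53.4 %.

53.4 %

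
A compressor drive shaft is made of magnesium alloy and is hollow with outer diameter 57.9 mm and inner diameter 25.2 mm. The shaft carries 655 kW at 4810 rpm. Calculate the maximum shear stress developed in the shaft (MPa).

35.4 MPa

ω = 2π·4810/60 = 503.7 rad/s, so T = P/ω = 655×10³ / 503.7 = 1300 N·m.
J = π(d_o⁴ − d_i⁴)/32 = π(0.0579⁴ − 0.0252⁴)/32 = 1.064×10^-6 m⁴.
τ_max = T·r/J = 1300 × 0.0290 / 1.064×10^-6 = 3.539×10^7 Pa.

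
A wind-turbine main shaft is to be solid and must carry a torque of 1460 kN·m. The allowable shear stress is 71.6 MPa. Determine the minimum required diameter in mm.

For a solid shaft τ_max = 16T/(πd³), so d = (16T/(π τ_allow))^(1/3) = (16·1.460e6/(π·7.16×10^7))^(1/3) = 0.4700 m.

470 mm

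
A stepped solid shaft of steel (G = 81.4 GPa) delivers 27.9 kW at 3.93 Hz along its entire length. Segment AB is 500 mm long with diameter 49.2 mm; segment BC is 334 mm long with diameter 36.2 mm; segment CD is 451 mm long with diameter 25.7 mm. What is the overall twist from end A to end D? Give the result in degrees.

10.6°

ω = 2π·3.93 = 24.69 rad/s, so T = P/ω = 27.9×10³ / 24.69 = 1130 N·m.
J_AB = π(0.0492)⁴/32 = 5.75×10^-7 m⁴; J_BC = π(0.0362)⁴/32 = 1.69×10^-7 m⁴; J_CD = π(0.0257)⁴/32 = 4.28×10^-8 m⁴.
θ = (T/G)·Σ L_i/J_i = (1130/81.4×10⁹)·(0.500/5.75×10^-7 + 0.334/1.69×10^-7 + 0.451/4.28×10^-8) = 0.1857 rad.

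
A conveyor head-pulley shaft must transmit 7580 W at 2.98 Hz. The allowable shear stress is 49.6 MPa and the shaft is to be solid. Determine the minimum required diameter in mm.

ω = 2π·2.98 = 18.72 rad/s, so T = P/ω = 7580 / 18.72 = 404.8 N·m.
For a solid shaft τ_max = 16T/(πd³), so d = (16T/(π τ_allow))^(1/3) = (16·404.8/(π·4.96×10^7))^(1/3) = 0.03464 m.

34.6 mm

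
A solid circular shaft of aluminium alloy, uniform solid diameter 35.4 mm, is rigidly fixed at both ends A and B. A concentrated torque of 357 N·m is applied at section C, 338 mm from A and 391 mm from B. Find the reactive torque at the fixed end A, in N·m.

With uniform GJ and both ends fixed, compatibility θ_AC = θ_CB gives T_A·a = T_B·b, together with T_A + T_B = T₀.
T_A = T₀·b/(a+b) = 357.0·391/729.0 = 191.5 N·m; T_B = 165.5 N·m.

191 N·m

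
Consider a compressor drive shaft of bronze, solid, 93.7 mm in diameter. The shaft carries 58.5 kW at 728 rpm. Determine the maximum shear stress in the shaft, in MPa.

4.75 MPa

ω = 2π·728/60 = 76.24 rad/s, so T = P/ω = 58.5×10³ / 76.24 = 767.4 N·m.
J = πd⁴/32 = π(0.0937)⁴/32 = 7.568×10^-6 m⁴.
τ_max = T·r/J = 767.4 × 0.0469 / 7.568×10^-6 = 4.751×10^6 Pa.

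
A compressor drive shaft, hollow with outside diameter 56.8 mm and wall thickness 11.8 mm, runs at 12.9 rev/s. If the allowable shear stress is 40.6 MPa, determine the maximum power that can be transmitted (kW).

105 kW

J = π(d_o⁴ − d_i⁴)/32 = π(0.0568⁴ − 0.0332⁴)/32 = 9.026×10^-7 m⁴.
T_max = τ_allow·J/r = 4.06×10^7 × 9.026×10^-7 / 0.0284 = 1290 N·m.
ω = 2π·12.9 = 81.05 rad/s, so P_max = T_max·ω = 1.046×10^5 W.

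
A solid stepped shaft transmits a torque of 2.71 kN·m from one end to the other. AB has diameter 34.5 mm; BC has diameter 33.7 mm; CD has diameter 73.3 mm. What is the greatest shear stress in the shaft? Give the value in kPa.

Under the same torque, τ_max = 16T/(πd³) is largest where d is smallest — segment BC (d = 33.7 mm).
τ_max = 16·2710/(π·(0.0337)³) = 3.606×10^8 Pa.

361000 kPa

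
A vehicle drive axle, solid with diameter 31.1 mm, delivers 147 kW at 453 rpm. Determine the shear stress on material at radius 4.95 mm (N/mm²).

ω = 2π·453/60 = 47.44 rad/s, so T = P/ω = 147×10³ / 47.44 = 3099 N·m.
J = πd⁴/32 = π(0.0311)⁴/32 = 9.184×10^-8 m⁴.
Shear stress varies linearly with radius: τ = T·r/J = 3099 × 0.00495 / 9.184×10^-8 = 1.670×10^8 Pa.

167 N/mm²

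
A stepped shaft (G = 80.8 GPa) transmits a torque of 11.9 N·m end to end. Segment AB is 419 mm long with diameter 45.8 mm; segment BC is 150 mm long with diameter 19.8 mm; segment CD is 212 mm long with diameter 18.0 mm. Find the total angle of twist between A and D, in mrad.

J_AB = π(0.0458)⁴/32 = 4.32×10^-7 m⁴; J_BC = π(0.0198)⁴/32 = 1.51×10^-8 m⁴; J_CD = π(0.0180)⁴/32 = 1.03×10^-8 m⁴.
θ = (T/G)·Σ L_i/J_i = (11.90/80.8×10⁹)·(0.419/4.32×10^-7 + 0.150/1.51×10^-8 + 0.212/1.03×10^-8) = 4.637×10^-3 rad.

4.64 mrad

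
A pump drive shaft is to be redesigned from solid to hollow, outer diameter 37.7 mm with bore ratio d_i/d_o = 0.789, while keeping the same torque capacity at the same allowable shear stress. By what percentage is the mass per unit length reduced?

47.7 %

Equal τ_max and T ⇒ the solid shaft needs d_s³ = d_o³(1−k⁴), so d_s = 37.7·(1−0.789⁴)^(1/3) = 32.02 mm.
Area ratio A_h/A_s = d_o²(1−k²)/d_s² = (1−k²)/(1−k⁴)^(2/3) = 0.5234.
Mass saving = 1 − 0.5234 = 47.7 %.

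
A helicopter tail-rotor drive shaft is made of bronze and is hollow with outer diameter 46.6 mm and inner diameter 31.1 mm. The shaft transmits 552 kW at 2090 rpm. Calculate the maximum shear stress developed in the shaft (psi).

23000 psi

ω = 2π·2090/60 = 218.9 rad/s, so T = P/ω = 552×10³ / 218.9 = 2522 N·m.
J = π(d_o⁴ − d_i⁴)/32 = π(0.0466⁴ − 0.0311⁴)/32 = 3.711×10^-7 m⁴.
τ_max = T·r/J = 2522 × 0.0233 / 3.711×10^-7 = 1.583×10^8 Pa.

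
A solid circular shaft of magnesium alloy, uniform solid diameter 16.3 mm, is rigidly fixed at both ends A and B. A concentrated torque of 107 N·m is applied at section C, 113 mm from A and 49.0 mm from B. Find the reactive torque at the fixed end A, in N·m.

With uniform GJ and both ends fixed, compatibility θ_AC = θ_CB gives T_A·a = T_B·b, together with T_A + T_B = T₀.
T_A = T₀·b/(a+b) = 107.0·49.0/162.0 = 32.36 N·m; T_B = 74.64 N·m.

32.4 N·m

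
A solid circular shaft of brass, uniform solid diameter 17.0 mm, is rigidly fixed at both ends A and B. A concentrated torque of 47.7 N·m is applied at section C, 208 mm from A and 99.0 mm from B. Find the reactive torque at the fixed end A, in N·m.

With uniform GJ and both ends fixed, compatibility θ_AC = θ_CB gives T_A·a = T_B·b, together with T_A + T_B = T₀.
T_A = T₀·b/(a+b) = 47.70·99.0/307.0 = 15.38 N·m; T_B = 32.32 N·m.

15.4 N·m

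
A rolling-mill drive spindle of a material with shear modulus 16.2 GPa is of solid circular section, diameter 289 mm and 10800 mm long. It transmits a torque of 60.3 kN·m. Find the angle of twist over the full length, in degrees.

3.36°

J = πd⁴/32 = π(0.289)⁴/32 = 6.848×10^-4 m⁴.
θ = T·L/(G·J) = 60300 × 10.8 / (16.2×10⁹ × 6.848×10^-4) = 0.05870 rad.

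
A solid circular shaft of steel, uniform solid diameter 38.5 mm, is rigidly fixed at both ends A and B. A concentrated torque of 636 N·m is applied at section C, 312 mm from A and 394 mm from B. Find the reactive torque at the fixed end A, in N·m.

355 N·m

With uniform GJ and both ends fixed, compatibility θ_AC = θ_CB gives T_A·a = T_B·b, together with T_A + T_B = T₀.
T_A = T₀·b/(a+b) = 636.0·394/706.0 = 354.9 N·m; T_B = 281.1 N·m.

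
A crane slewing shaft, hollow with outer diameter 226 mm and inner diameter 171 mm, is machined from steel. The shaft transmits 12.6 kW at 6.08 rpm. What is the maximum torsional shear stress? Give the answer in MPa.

ω = 2π·6.08/60 = 0.6367 rad/s, so T = P/ω = 12.6×10³ / 0.6367 = 19790 N·m.
J = π(d_o⁴ − d_i⁴)/32 = π(0.226⁴ − 0.171⁴)/32 = 1.722×10^-4 m⁴.
τ_max = T·r/J = 19790 × 0.113 / 1.722×10^-4 = 1.299×10^7 Pa.

13.0 MPa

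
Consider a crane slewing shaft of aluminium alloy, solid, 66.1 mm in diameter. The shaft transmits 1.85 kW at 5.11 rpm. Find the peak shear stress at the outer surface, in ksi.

ω = 2π·5.11/60 = 0.5351 rad/s, so T = P/ω = 1.85×10³ / 0.5351 = 3457 N·m.
J = πd⁴/32 = π(0.0661)⁴/32 = 1.874×10^-6 m⁴.
τ_max = T·r/J = 3457 × 0.0330 / 1.874×10^-6 = 6.097×10^7 Pa.

8.84 ksi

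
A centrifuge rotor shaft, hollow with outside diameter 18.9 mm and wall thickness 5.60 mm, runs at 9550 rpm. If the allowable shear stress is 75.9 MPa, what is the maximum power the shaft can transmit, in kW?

J = π(d_o⁴ − d_i⁴)/32 = π(0.0189⁴ − 0.00770⁴)/32 = 1.218×10^-8 m⁴.
T_max = τ_allow·J/r = 7.59×10^7 × 1.218×10^-8 / 0.00945 = 97.84 N·m.
ω = 2π·9550/60 = 1000 rad/s, so P_max = T_max·ω = 9.785×10^4 W.

97.8 kW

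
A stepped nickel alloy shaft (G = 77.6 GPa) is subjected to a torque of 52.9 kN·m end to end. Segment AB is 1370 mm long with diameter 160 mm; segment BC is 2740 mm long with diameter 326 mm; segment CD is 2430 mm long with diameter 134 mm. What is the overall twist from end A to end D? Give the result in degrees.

J_AB = π(0.160)⁴/32 = 6.43×10^-5 m⁴; J_BC = π(0.326)⁴/32 = 1.11×10^-3 m⁴; J_CD = π(0.134)⁴/32 = 3.17×10^-5 m⁴.
θ = (T/G)·Σ L_i/J_i = (52900/77.6×10⁹)·(1.37/6.43×10^-5 + 2.74/1.11×10^-3 + 2.43/3.17×10^-5) = 0.06853 rad.

3.93°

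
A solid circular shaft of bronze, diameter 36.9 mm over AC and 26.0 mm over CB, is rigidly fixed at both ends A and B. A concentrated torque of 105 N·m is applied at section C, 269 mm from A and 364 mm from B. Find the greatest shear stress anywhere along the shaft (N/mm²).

Compatibility: T_A·a/J_AC = T_B·b/J_CB with T_A + T_B = T₀.
J_AC = 1.82×10^-7 m⁴, J_CB = 4.49×10^-8 m⁴, so T_A = T₀·(J_AC/a)/((J_AC/a)+(J_CB/b)) = 88.82 N·m, T_B = 16.18 N·m.
τ in each portion: τ_AC = 9.00×10^6 Pa, τ_CB = 4.69×10^6 Pa; maximum is in AC.
τ_max = T_AC·r/J = 88.82·0.0184/1.82×10^-7 = 9.003×10^6 Pa.

9.00 N/mm²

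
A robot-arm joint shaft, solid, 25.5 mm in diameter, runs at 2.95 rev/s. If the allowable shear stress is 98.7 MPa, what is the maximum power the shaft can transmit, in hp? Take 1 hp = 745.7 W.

J = πd⁴/32 = π(0.0255)⁴/32 = 4.151×10^-8 m⁴.
T_max = τ_allow·J/r = 9.87×10^7 × 4.151×10^-8 / 0.0127 = 321.3 N·m.
ω = 2π·2.95 = 18.54 rad/s, so P_max = T_max·ω = 5956 W.

7.99 hp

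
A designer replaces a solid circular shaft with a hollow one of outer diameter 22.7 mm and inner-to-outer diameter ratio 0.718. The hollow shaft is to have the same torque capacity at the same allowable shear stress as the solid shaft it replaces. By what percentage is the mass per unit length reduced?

Equal τ_max and T ⇒ the solid shaft needs d_s³ = d_o³(1−k⁴), so d_s = 22.7·(1−0.718⁴)^(1/3) = 20.48 mm.
Area ratio A_h/A_s = d_o²(1−k²)/d_s² = (1−k²)/(1−k⁴)^(2/3) = 0.5953.
Mass saving = 1 − 0.5953 = 40.5 %.

40.5 %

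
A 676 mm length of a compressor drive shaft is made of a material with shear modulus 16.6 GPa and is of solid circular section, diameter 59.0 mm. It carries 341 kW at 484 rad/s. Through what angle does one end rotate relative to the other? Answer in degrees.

ω = 484 rad/s, so T = P/ω = 341×10³ / 484.0 = 704.5 N·m.
J = πd⁴/32 = π(0.0590)⁴/32 = 1.190×10^-6 m⁴.
θ = T·L/(G·J) = 704.5 × 0.676 / (16.6×10⁹ × 1.190×10^-6) = 0.02412 rad.

1.38°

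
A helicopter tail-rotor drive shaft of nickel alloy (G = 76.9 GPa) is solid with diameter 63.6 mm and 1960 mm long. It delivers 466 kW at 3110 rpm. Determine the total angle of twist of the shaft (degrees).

1.30°

ω = 2π·3110/60 = 325.7 rad/s, so T = P/ω = 466×10³ / 325.7 = 1431 N·m.
J = πd⁴/32 = π(0.0636)⁴/32 = 1.606×10^-6 m⁴.
θ = T·L/(G·J) = 1431 × 1.96 / (76.9×10⁹ × 1.606×10^-6) = 0.02270 rad.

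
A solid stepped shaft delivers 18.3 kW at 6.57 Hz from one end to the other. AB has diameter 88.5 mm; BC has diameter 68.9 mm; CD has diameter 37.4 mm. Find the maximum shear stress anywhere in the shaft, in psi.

6260 psi

ω = 2π·6.57 = 41.28 rad/s, so T = P/ω = 18.3×10³ / 41.28 = 443.3 N·m.
Under the same torque, τ_max = 16T/(πd³) is largest where d is smallest — segment CD (d = 37.4 mm).
τ_max = 16·443.3/(π·(0.0374)³) = 4.316×10^7 Pa.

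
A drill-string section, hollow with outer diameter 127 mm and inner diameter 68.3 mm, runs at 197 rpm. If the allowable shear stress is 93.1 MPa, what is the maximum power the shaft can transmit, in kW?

708 kW

J = π(d_o⁴ − d_i⁴)/32 = π(0.127⁴ − 0.0683⁴)/32 = 2.340×10^-5 m⁴.
T_max = τ_allow·J/r = 9.31×10^7 × 2.340×10^-5 / 0.0635 = 34310 N·m.
ω = 2π·197/60 = 20.63 rad/s, so P_max = T_max·ω = 7.079×10^5 W.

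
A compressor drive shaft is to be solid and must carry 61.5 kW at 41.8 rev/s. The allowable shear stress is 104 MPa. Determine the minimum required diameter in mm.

ω = 2π·41.8 = 262.6 rad/s, so T = P/ω = 61.5×10³ / 262.6 = 234.2 N·m.
For a solid shaft τ_max = 16T/(πd³), so d = (16T/(π τ_allow))^(1/3) = (16·234.2/(π·1.04×10^8))^(1/3) = 0.02255 m.

22.6 mm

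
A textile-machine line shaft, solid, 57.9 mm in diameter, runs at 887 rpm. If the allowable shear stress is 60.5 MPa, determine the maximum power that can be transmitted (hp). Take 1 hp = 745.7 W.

J = πd⁴/32 = π(0.0579)⁴/32 = 1.103×10^-6 m⁴.
T_max = τ_allow·J/r = 6.05×10^7 × 1.103×10^-6 / 0.0290 = 2306 N·m.
ω = 2π·887/60 = 92.89 rad/s, so P_max = T_max·ω = 2.142×10^5 W.

287 hp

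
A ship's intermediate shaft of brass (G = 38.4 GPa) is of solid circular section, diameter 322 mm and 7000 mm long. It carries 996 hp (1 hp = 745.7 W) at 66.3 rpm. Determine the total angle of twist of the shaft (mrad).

18.5 mrad

ω = 2π·66.3/60 = 6.943 rad/s, so T = P/ω = 996×745.7 / 6.943 = 107000 N·m.
J = πd⁴/32 = π(0.322)⁴/32 = 1.055×10^-3 m⁴.
θ = T·L/(G·J) = 107000 × 7.00 / (38.4×10⁹ × 1.055×10^-3) = 0.01848 rad.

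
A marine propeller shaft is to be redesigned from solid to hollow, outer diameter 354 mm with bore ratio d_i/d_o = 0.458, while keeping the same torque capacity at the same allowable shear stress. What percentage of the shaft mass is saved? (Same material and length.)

18.6 %

Equal τ_max and T ⇒ the solid shaft needs d_s³ = d_o³(1−k⁴), so d_s = 354·(1−0.458⁴)^(1/3) = 348.7 mm.
Area ratio A_h/A_s = d_o²(1−k²)/d_s² = (1−k²)/(1−k⁴)^(2/3) = 0.8143.
Mass saving = 1 − 0.8143 = 18.6 %.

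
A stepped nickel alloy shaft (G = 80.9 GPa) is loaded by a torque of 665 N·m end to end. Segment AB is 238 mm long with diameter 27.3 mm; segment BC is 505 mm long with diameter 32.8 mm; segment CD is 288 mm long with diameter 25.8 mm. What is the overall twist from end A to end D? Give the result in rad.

J_AB = π(0.0273)⁴/32 = 5.45×10^-8 m⁴; J_BC = π(0.0328)⁴/32 = 1.14×10^-7 m⁴; J_CD = π(0.0258)⁴/32 = 4.35×10^-8 m⁴.
θ = (T/G)·Σ L_i/J_i = (665.0/80.9×10⁹)·(0.238/5.45×10^-8 + 0.505/1.14×10^-7 + 0.288/4.35×10^-8) = 0.1268 rad.

0.127 rad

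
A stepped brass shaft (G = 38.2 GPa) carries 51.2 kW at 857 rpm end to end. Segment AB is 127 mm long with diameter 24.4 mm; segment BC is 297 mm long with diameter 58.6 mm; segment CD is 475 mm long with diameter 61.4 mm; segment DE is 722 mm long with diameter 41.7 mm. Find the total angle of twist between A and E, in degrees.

5.71°

ω = 2π·857/60 = 89.74 rad/s, so T = P/ω = 51.2×10³ / 89.74 = 570.5 N·m.
J_AB = π(0.0244)⁴/32 = 3.48×10^-8 m⁴; J_BC = π(0.0586)⁴/32 = 1.16×10^-6 m⁴; J_CD = π(0.0614)⁴/32 = 1.40×10^-6 m⁴; J_DE = π(0.0417)⁴/32 = 2.97×10^-7 m⁴.
θ = (T/G)·Σ L_i/J_i = (570.5/38.2×10⁹)·(0.127/3.48×10^-8 + 0.297/1.16×10^-6 + 0.475/1.40×10^-6 + 0.722/2.97×10^-7) = 0.09974 rad.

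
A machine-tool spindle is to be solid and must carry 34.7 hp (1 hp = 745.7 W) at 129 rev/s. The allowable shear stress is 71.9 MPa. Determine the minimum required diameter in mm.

13.1 mm

ω = 2π·129 = 810.5 rad/s, so T = P/ω = 34.7×745.7 / 810.5 = 31.92 N·m.
For a solid shaft τ_max = 16T/(πd³), so d = (16T/(π τ_allow))^(1/3) = (16·31.92/(π·7.19×10^7))^(1/3) = 0.01313 m.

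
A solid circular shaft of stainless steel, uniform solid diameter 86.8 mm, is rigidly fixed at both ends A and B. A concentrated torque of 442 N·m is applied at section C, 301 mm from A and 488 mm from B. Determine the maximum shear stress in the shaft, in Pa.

With uniform GJ and both ends fixed, compatibility θ_AC = θ_CB gives T_A·a = T_B·b, together with T_A + T_B = T₀.
T_A = T₀·b/(a+b) = 442.0·488/789.0 = 273.4 N·m; T_B = 168.6 N·m.
τ in each portion: τ_AC = 2.13×10^6 Pa, τ_CB = 1.31×10^6 Pa; maximum is in AC.
τ_max = T_AC·r/J = 273.4·0.0434/5.57×10^-6 = 2.129×10^6 Pa.

2.13e6 Pa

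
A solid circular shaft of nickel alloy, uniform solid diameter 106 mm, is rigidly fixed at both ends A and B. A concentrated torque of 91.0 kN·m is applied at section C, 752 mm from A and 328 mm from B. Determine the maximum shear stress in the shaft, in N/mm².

271 N/mm²

With uniform GJ and both ends fixed, compatibility θ_AC = θ_CB gives T_A·a = T_B·b, together with T_A + T_B = T₀.
T_A = T₀·b/(a+b) = 91000·328/1080 = 27640 N·m; T_B = 63360 N·m.
τ in each portion: τ_AC = 1.18×10^8 Pa, τ_CB = 2.71×10^8 Pa; maximum is in CB.
τ_max = T_CB·r/J = 63360·0.0530/1.24×10^-5 = 2.709×10^8 Pa.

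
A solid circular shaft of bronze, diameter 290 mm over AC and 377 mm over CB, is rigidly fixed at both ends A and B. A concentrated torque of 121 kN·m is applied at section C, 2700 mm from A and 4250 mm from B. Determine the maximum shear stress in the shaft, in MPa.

Compatibility: T_A·a/J_AC = T_B·b/J_CB with T_A + T_B = T₀.
J_AC = 6.94×10^-4 m⁴, J_CB = 1.98×10^-3 m⁴, so T_A = T₀·(J_AC/a)/((J_AC/a)+(J_CB/b)) = 42990 N·m, T_B = 78010 N·m.
τ in each portion: τ_AC = 8.98×10^6 Pa, τ_CB = 7.41×10^6 Pa; maximum is in AC.
τ_max = T_AC·r/J = 42990·0.145/6.94×10^-4 = 8.978×10^6 Pa.

8.98 MPa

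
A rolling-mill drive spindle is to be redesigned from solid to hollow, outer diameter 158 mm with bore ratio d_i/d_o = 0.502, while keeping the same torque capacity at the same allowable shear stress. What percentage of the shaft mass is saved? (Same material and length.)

21.9 %

Equal τ_max and T ⇒ the solid shaft needs d_s³ = d_o³(1−k⁴), so d_s = 158·(1−0.502⁴)^(1/3) = 154.6 mm.
Area ratio A_h/A_s = d_o²(1−k²)/d_s² = (1−k²)/(1−k⁴)^(2/3) = 0.7814.
Mass saving = 1 − 0.7814 = 21.9 %.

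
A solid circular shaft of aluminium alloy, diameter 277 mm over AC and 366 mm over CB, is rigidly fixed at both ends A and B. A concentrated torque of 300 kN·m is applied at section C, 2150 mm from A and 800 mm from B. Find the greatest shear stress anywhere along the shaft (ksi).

4.03 ksi

Compatibility: T_A·a/J_AC = T_B·b/J_CB with T_A + T_B = T₀.
J_AC = 5.78×10^-4 m⁴, J_CB = 1.76×10^-3 m⁴, so T_A = T₀·(J_AC/a)/((J_AC/a)+(J_CB/b)) = 32640 N·m, T_B = 267400 N·m.
τ in each portion: τ_AC = 7.82×10^6 Pa, τ_CB = 2.78×10^7 Pa; maximum is in CB.
τ_max = T_CB·r/J = 267400·0.183/1.76×10^-3 = 2.777×10^7 Pa.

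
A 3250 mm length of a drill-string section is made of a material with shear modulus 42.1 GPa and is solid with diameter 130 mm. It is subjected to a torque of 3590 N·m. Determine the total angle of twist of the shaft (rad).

0.00988 rad

J = πd⁴/32 = π(0.130)⁴/32 = 2.804×10^-5 m⁴.
θ = T·L/(G·J) = 3590 × 3.25 / (42.1×10⁹ × 2.804×10^-5) = 9.884×10^-3 rad.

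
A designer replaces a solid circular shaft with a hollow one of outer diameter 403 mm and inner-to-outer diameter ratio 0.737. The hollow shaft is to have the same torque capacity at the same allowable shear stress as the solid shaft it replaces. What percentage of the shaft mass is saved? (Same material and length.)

Equal τ_max and T ⇒ the solid shaft needs d_s³ = d_o³(1−k⁴), so d_s = 403·(1−0.737⁴)^(1/3) = 358.7 mm.
Area ratio A_h/A_s = d_o²(1−k²)/d_s² = (1−k²)/(1−k⁴)^(2/3) = 0.5767.
Mass saving = 1 − 0.5767 = 42.3 %.

42.3 %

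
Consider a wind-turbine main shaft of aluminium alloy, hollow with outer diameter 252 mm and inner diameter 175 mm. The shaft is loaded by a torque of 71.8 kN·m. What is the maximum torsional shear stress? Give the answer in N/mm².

29.8 N/mm²

J = π(d_o⁴ − d_i⁴)/32 = π(0.252⁴ − 0.175⁴)/32 = 3.038×10^-4 m⁴.
τ_max = T·r/J = 71800 × 0.126 / 3.038×10^-4 = 2.978×10^7 Pa.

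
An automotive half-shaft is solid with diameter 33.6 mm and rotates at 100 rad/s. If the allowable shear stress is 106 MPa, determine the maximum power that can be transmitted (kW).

79.0 kW

J = πd⁴/32 = π(0.0336)⁴/32 = 1.251×10^-7 m⁴.
T_max = τ_allow·J/r = 1.06×10^8 × 1.251×10^-7 / 0.0168 = 789.5 N·m.
ω = 100 rad/s, so P_max = T_max·ω = 7.895×10^4 W.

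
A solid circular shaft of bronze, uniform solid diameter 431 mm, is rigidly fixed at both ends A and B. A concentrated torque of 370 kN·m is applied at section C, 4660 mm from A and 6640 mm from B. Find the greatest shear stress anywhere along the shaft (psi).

2010 psi

With uniform GJ and both ends fixed, compatibility θ_AC = θ_CB gives T_A·a = T_B·b, together with T_A + T_B = T₀.
T_A = T₀·b/(a+b) = 370000·6640/11300 = 217400 N·m; T_B = 152600 N·m.
τ in each portion: τ_AC = 1.38×10^7 Pa, τ_CB = 9.71×10^6 Pa; maximum is in AC.
τ_max = T_AC·r/J = 217400·0.215/3.39×10^-3 = 1.383×10^7 Pa.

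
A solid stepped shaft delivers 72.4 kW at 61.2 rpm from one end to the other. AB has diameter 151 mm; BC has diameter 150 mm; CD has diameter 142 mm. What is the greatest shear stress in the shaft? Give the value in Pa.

ω = 2π·61.2/60 = 6.409 rad/s, so T = P/ω = 72.4×10³ / 6.409 = 11300 N·m.
Under the same torque, τ_max = 16T/(πd³) is largest where d is smallest — segment CD (d = 142 mm).
τ_max = 16·11300/(π·(0.142)³) = 2.009×10^7 Pa.

2.01e7 Pa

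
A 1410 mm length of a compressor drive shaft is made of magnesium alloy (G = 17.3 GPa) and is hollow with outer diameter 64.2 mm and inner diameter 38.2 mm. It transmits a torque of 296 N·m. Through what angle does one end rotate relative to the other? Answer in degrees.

J = π(d_o⁴ − d_i⁴)/32 = π(0.0642⁴ − 0.0382⁴)/32 = 1.459×10^-6 m⁴.
θ = T·L/(G·J) = 296.0 × 1.41 / (17.3×10⁹ × 1.459×10^-6) = 0.01654 rad.

0.948°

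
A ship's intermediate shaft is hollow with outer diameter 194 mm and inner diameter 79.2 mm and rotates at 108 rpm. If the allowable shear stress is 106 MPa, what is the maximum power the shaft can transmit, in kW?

J = π(d_o⁴ − d_i⁴)/32 = π(0.194⁴ − 0.0792⁴)/32 = 1.352×10^-4 m⁴.
T_max = τ_allow·J/r = 1.06×10^8 × 1.352×10^-4 / 0.0970 = 147700 N·m.
ω = 2π·108/60 = 11.31 rad/s, so P_max = T_max·ω = 1.671×10^6 W.

1670 kW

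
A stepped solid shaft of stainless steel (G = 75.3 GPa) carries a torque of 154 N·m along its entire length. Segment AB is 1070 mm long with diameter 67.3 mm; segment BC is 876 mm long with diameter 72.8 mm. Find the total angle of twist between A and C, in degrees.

J_AB = π(0.0673)⁴/32 = 2.01×10^-6 m⁴; J_BC = π(0.0728)⁴/32 = 2.76×10^-6 m⁴.
θ = (T/G)·Σ L_i/J_i = (154.0/75.3×10⁹)·(1.07/2.01×10^-6 + 0.876/2.76×10^-6) = 1.736×10^-3 rad.

0.0995°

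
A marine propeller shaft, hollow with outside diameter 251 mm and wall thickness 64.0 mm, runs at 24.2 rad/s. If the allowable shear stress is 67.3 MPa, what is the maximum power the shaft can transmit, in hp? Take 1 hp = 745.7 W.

6390 hp

J = π(d_o⁴ − d_i⁴)/32 = π(0.251⁴ − 0.123⁴)/32 = 3.672×10^-4 m⁴.
T_max = τ_allow·J/r = 6.73×10^7 × 3.672×10^-4 / 0.126 = 196900 N·m.
ω = 24.2 rad/s, so P_max = T_max·ω = 4.765×10^6 W.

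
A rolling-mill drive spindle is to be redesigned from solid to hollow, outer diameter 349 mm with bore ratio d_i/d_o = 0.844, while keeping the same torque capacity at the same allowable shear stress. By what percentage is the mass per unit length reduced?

Equal τ_max and T ⇒ the solid shaft needs d_s³ = d_o³(1−k⁴), so d_s = 349·(1−0.844⁴)^(1/3) = 275.6 mm.
Area ratio A_h/A_s = d_o²(1−k²)/d_s² = (1−k²)/(1−k⁴)^(2/3) = 0.4612.
Mass saving = 1 − 0.4612 = 53.9 %.

53.9 %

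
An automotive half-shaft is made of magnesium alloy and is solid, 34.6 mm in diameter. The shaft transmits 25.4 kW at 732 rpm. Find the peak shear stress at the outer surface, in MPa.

ω = 2π·732/60 = 76.65 rad/s, so T = P/ω = 25.4×10³ / 76.65 = 331.4 N·m.
J = πd⁴/32 = π(0.0346)⁴/32 = 1.407×10^-7 m⁴.
τ_max = T·r/J = 331.4 × 0.0173 / 1.407×10^-7 = 4.074×10^7 Pa.

40.7 MPa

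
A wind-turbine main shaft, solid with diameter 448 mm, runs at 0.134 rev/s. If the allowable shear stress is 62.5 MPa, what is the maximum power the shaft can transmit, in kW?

J = πd⁴/32 = π(0.448)⁴/32 = 3.955×10^-3 m⁴.
T_max = τ_allow·J/r = 6.25×10^7 × 3.955×10^-3 / 0.224 = 1.103e6 N·m.
ω = 2π·0.134 = 0.8419 rad/s, so P_max = T_max·ω = 9.290×10^5 W.

929 kW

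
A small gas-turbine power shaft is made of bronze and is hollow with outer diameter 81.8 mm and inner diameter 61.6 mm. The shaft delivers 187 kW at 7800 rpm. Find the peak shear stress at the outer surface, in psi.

ω = 2π·7800/60 = 816.8 rad/s, so T = P/ω = 187×10³ / 816.8 = 228.9 N·m.
J = π(d_o⁴ − d_i⁴)/32 = π(0.0818⁴ − 0.0616⁴)/32 = 2.982×10^-6 m⁴.
τ_max = T·r/J = 228.9 × 0.0409 / 2.982×10^-6 = 3.140×10^6 Pa.

455 psi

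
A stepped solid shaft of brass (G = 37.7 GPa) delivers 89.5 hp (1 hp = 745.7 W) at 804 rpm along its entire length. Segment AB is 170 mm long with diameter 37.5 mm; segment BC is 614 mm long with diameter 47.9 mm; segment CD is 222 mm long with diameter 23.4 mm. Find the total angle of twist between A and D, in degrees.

11.6°

ω = 2π·804/60 = 84.19 rad/s, so T = P/ω = 89.5×745.7 / 84.19 = 792.7 N·m.
J_AB = π(0.0375)⁴/32 = 1.94×10^-7 m⁴; J_BC = π(0.0479)⁴/32 = 5.17×10^-7 m⁴; J_CD = π(0.0234)⁴/32 = 2.94×10^-8 m⁴.
θ = (T/G)·Σ L_i/J_i = (792.7/37.7×10⁹)·(0.170/1.94×10^-7 + 0.614/5.17×10^-7 + 0.222/2.94×10^-8) = 0.2020 rad.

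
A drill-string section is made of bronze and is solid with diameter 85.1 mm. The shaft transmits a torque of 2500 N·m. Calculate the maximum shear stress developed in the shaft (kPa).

J = πd⁴/32 = π(0.0851)⁴/32 = 5.149×10^-6 m⁴.
τ_max = T·r/J = 2500 × 0.0425 / 5.149×10^-6 = 2.066×10^7 Pa.

20700 kPa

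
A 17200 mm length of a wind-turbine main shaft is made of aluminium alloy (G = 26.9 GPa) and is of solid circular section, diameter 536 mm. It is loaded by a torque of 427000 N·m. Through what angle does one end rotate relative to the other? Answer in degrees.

J = πd⁴/32 = π(0.536)⁴/32 = 8.103×10^-3 m⁴.
θ = T·L/(G·J) = 427000 × 17.2 / (26.9×10⁹ × 8.103×10^-3) = 0.03369 rad.

1.93°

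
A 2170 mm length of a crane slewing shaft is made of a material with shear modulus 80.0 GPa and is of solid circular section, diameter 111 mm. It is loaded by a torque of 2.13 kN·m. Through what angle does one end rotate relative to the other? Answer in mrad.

J = πd⁴/32 = π(0.111)⁴/32 = 1.490×10^-5 m⁴.
θ = T·L/(G·J) = 2130 × 2.17 / (80.0×10⁹ × 1.490×10^-5) = 3.877×10^-3 rad.

3.88 mrad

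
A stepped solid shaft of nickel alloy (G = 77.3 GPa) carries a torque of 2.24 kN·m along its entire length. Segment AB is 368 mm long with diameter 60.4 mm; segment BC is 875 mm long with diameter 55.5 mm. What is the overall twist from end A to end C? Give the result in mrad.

35.4 mrad

J_AB = π(0.0604)⁴/32 = 1.31×10^-6 m⁴; J_BC = π(0.0555)⁴/32 = 9.31×10^-7 m⁴.
θ = (T/G)·Σ L_i/J_i = (2240/77.3×10⁹)·(0.368/1.31×10^-6 + 0.875/9.31×10^-7) = 0.03538 rad.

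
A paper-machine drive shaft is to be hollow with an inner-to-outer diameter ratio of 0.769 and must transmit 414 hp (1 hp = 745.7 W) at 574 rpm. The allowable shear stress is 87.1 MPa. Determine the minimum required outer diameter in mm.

77.3 mm

ω = 2π·574/60 = 60.11 rad/s, so T = P/ω = 414×745.7 / 60.11 = 5136 N·m.
For a hollow shaft with d_i/d_o = 0.769: τ_max = 16T/(π d_o³ (1−k⁴)), so d_o = [16T/(π τ_allow (1−k⁴))]^(1/3) = [16·5136/(π·8.71×10^7·0.6503)]^(1/3) = 0.07730 m.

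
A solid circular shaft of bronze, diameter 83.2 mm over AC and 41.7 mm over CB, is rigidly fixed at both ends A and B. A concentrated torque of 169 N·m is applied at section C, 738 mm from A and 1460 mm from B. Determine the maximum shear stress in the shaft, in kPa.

Compatibility: T_A·a/J_AC = T_B·b/J_CB with T_A + T_B = T₀.
J_AC = 4.70×10^-6 m⁴, J_CB = 2.97×10^-7 m⁴, so T_A = T₀·(J_AC/a)/((J_AC/a)+(J_CB/b)) = 163.8 N·m, T_B = 5.224 N·m.
τ in each portion: τ_AC = 1.45×10^6 Pa, τ_CB = 3.67×10^5 Pa; maximum is in AC.
τ_max = T_AC·r/J = 163.8·0.0416/4.70×10^-6 = 1.448×10^6 Pa.

1450 kPa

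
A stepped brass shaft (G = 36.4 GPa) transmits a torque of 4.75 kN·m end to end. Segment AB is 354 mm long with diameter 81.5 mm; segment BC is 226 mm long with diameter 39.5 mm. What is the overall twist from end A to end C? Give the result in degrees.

7.68°

J_AB = π(0.0815)⁴/32 = 4.33×10^-6 m⁴; J_BC = π(0.0395)⁴/32 = 2.39×10^-7 m⁴.
θ = (T/G)·Σ L_i/J_i = (4750/36.4×10⁹)·(0.354/4.33×10^-6 + 0.226/2.39×10^-7) = 0.1341 rad.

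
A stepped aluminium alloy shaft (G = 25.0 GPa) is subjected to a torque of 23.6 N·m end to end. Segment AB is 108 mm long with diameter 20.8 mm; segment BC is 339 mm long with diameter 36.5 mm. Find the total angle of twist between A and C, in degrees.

0.423°

J_AB = π(0.0208)⁴/32 = 1.84×10^-8 m⁴; J_BC = π(0.0365)⁴/32 = 1.74×10^-7 m⁴.
θ = (T/G)·Σ L_i/J_i = (23.60/25.0×10⁹)·(0.108/1.84×10^-8 + 0.339/1.74×10^-7) = 7.385×10^-3 rad.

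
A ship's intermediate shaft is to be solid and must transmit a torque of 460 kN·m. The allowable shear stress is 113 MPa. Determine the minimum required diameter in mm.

For a solid shaft τ_max = 16T/(πd³), so d = (16T/(π τ_allow))^(1/3) = (16·460000/(π·1.13×10^8))^(1/3) = 0.2747 m.

275 mm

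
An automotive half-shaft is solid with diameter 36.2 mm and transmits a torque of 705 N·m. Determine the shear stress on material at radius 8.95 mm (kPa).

J = πd⁴/32 = π(0.0362)⁴/32 = 1.686×10^-7 m⁴.
Shear stress varies linearly with radius: τ = T·r/J = 705.0 × 0.00895 / 1.686×10^-7 = 3.743×10^7 Pa.

37400 kPa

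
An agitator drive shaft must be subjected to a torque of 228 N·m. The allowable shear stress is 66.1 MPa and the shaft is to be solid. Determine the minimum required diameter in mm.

26.0 mm

For a solid shaft τ_max = 16T/(πd³), so d = (16T/(π τ_allow))^(1/3) = (16·228.0/(π·6.61×10^7))^(1/3) = 0.02600 m.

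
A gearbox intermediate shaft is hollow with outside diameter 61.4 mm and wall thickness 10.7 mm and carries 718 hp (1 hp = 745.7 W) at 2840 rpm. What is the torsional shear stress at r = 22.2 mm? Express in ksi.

ω = 2π·2840/60 = 297.4 rad/s, so T = P/ω = 718×745.7 / 297.4 = 1800 N·m.
J = π(d_o⁴ − d_i⁴)/32 = π(0.0614⁴ − 0.0400⁴)/32 = 1.144×10^-6 m⁴.
Shear stress varies linearly with radius: τ = T·r/J = 1800 × 0.0222 / 1.144×10^-6 = 3.494×10^7 Pa.

5.07 ksi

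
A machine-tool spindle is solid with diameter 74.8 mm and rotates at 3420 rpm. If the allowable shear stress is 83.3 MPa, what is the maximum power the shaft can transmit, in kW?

2450 kW

J = πd⁴/32 = π(0.0748)⁴/32 = 3.073×10^-6 m⁴.
T_max = τ_allow·J/r = 8.33×10^7 × 3.073×10^-6 / 0.0374 = 6845 N·m.
ω = 2π·3420/60 = 358.1 rad/s, so P_max = T_max·ω = 2.452×10^6 W.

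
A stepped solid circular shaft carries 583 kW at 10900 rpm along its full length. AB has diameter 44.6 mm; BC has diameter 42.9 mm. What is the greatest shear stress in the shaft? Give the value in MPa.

ω = 2π·10900/60 = 1141 rad/s, so T = P/ω = 583×10³ / 1141 = 510.8 N·m.
Under the same torque, τ_max = 16T/(πd³) is largest where d is smallest — segment BC (d = 42.9 mm).
τ_max = 16·510.8/(π·(0.0429)³) = 3.295×10^7 Pa.

32.9 MPa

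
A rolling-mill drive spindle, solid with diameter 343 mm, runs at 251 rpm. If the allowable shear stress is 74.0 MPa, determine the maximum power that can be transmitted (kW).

J = πd⁴/32 = π(0.343)⁴/32 = 1.359×10^-3 m⁴.
T_max = τ_allow·J/r = 7.40×10^7 × 1.359×10^-3 / 0.172 = 586300 N·m.
ω = 2π·251/60 = 26.28 rad/s, so P_max = T_max·ω = 1.541×10^7 W.

15400 kW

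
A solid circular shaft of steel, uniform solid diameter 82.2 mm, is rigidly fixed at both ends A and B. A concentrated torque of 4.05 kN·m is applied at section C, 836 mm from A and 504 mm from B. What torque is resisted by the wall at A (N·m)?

With uniform GJ and both ends fixed, compatibility θ_AC = θ_CB gives T_A·a = T_B·b, together with T_A + T_B = T₀.
T_A = T₀·b/(a+b) = 4050·504/1340 = 1523 N·m; T_B = 2527 N·m.

1520 N·m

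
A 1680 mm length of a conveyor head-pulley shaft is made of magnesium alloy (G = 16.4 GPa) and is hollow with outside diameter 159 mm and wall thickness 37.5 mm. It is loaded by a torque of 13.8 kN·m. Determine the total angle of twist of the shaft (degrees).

1.40°

J = π(d_o⁴ − d_i⁴)/32 = π(0.159⁴ − 0.0840⁴)/32 = 5.786×10^-5 m⁴.
θ = T·L/(G·J) = 13800 × 1.68 / (16.4×10⁹ × 5.786×10^-5) = 0.02443 rad.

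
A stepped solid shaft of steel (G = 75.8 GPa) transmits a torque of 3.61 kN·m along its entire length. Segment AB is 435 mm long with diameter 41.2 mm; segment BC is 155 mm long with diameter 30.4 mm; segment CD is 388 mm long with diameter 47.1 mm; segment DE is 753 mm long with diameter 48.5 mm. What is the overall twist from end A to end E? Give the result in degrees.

J_AB = π(0.0412)⁴/32 = 2.83×10^-7 m⁴; J_BC = π(0.0304)⁴/32 = 8.38×10^-8 m⁴; J_CD = π(0.0471)⁴/32 = 4.83×10^-7 m⁴; J_DE = π(0.0485)⁴/32 = 5.43×10^-7 m⁴.
θ = (T/G)·Σ L_i/J_i = (3610/75.8×10⁹)·(0.435/2.83×10^-7 + 0.155/8.38×10^-8 + 0.388/4.83×10^-7 + 0.753/5.43×10^-7) = 0.2655 rad.

15.2°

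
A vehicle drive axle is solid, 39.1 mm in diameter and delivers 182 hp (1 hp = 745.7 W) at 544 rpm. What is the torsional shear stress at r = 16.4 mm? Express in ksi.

24.7 ksi

ω = 2π·544/60 = 56.97 rad/s, so T = P/ω = 182×745.7 / 56.97 = 2382 N·m.
J = πd⁴/32 = π(0.0391)⁴/32 = 2.295×10^-7 m⁴.
Shear stress varies linearly with radius: τ = T·r/J = 2382 × 0.0164 / 2.295×10^-7 = 1.703×10^8 Pa.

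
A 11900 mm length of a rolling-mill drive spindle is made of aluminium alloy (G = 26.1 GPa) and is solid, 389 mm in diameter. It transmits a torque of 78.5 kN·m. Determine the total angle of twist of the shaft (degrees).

J = πd⁴/32 = π(0.389)⁴/32 = 2.248×10^-3 m⁴.
θ = T·L/(G·J) = 78500 × 11.9 / (26.1×10⁹ × 2.248×10^-3) = 0.01592 rad.

0.912°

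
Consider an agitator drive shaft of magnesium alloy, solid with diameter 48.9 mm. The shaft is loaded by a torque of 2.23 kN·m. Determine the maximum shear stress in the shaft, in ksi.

J = πd⁴/32 = π(0.0489)⁴/32 = 5.614×10^-7 m⁴.
τ_max = T·r/J = 2230 × 0.0244 / 5.614×10^-7 = 9.713×10^7 Pa.

14.1 ksi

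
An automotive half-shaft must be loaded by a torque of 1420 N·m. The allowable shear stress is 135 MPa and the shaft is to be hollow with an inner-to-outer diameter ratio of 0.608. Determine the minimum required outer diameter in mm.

For a hollow shaft with d_i/d_o = 0.608: τ_max = 16T/(π d_o³ (1−k⁴)), so d_o = [16T/(π τ_allow (1−k⁴))]^(1/3) = [16·1420/(π·1.35×10^8·0.8633)]^(1/3) = 0.03959 m.

39.6 mm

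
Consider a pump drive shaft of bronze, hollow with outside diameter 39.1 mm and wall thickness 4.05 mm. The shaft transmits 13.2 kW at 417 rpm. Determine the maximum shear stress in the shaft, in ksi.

ω = 2π·417/60 = 43.67 rad/s, so T = P/ω = 13.2×10³ / 43.67 = 302.3 N·m.
J = π(d_o⁴ − d_i⁴)/32 = π(0.0391⁴ − 0.0310⁴)/32 = 1.388×10^-7 m⁴.
τ_max = T·r/J = 302.3 × 0.0196 / 1.388×10^-7 = 4.258×10^7 Pa.

6.18 ksi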